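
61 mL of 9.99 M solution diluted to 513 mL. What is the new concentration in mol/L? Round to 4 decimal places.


Dilution: M1*V1 = M2*V2, solve for M2.
M2 = M1*V1 / V2
M2 = 9.99 * 61 / 513
M2 = 609.39 / 513
M2 = 1.18789474 mol/L, rounded to 4 dp:

1.1879 mol/L


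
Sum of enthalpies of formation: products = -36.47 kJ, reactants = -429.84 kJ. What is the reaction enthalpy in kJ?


dH_rxn = sum(dH_f products) - sum(dH_f reactants)
dH_rxn = -36.47 - (-429.84)
dH_rxn = 393.37 kJ:

393.37 kJ


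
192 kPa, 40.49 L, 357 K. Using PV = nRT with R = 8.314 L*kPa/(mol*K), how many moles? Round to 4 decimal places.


PV = nRT, solve for n = PV / (RT).
PV = 192 * 40.49 = 7774.08
RT = 8.314 * 357 = 2968.098
n = 7774.08 / 2968.098
n = 2.61921271 mol, rounded to 4 dp:

2.6192 mol


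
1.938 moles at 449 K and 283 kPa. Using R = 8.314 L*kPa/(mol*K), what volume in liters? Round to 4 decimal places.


PV = nRT, solve for V = nRT / P.
nRT = 1.938 * 8.314 * 449 = 7234.5269
V = 7234.5269 / 283
V = 25.56369929 L, rounded to 4 dp:

25.5637 L


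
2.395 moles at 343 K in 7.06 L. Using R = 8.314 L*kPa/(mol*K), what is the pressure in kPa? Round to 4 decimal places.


PV = nRT, solve for P = nRT / V.
nRT = 2.395 * 8.314 * 343 = 6829.8263
P = 6829.8263 / 7.06
P = 967.39749292 kPa, rounded to 4 dp:

967.3975 kPa


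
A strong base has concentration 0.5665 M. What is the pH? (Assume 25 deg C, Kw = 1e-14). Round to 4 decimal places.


A strong base dissociates completely, so [OH-] equals the given concentration.
pOH = -log10([OH-]) = -log10(0.5665) = 0.2468
pH = 14 - pOH = 14 - 0.2468
pH = 13.7532, rounded to 4 dp:

13.7532


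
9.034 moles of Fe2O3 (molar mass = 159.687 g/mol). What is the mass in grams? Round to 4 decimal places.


mass = n * M
mass = 9.034 * 159.687
mass = 1442.612358 g, rounded to 4 dp:

1442.6124 g


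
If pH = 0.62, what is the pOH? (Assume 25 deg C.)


At 25 deg C, pH + pOH = 14.
pOH = 14 - pH = 14 - 0.62
pOH = 13.38:

13.38


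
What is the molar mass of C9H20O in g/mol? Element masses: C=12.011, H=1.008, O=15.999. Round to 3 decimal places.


M = sum(count * atomic_mass) over atoms.
M = 9*12.011 + 20*1.008 + 1*15.999
M = 108.099 + 20.16 + 15.999
M = 144.258 g/mol, rounded to 3 dp:

144.258 g/mol


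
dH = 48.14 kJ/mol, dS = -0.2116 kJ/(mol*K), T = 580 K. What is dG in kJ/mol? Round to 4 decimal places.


Gibbs: dG = dH - T*dS (consistent units, dS already in kJ/(mol*K)).
T*dS = 580 * -0.2116 = -122.728
dG = 48.14 - (-122.728)
dG = 170.868 kJ/mol, rounded to 4 dp:

170.8680 kJ/mol


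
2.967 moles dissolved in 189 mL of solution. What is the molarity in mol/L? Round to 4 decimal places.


Convert volume to liters: V_L = V_mL / 1000.
V_L = 189 / 1000 = 0.189 L
M = n / V_L = 2.967 / 0.189
M = 15.6984127 mol/L, rounded to 4 dp:

15.6984 mol/L


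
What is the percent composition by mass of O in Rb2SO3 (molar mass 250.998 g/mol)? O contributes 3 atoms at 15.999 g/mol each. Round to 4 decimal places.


pct = 100 * (n_elem * M_elem) / M_total
mass_contribution = 3 * 15.999 = 47.997 g/mol
pct = 100 * 47.997 / 250.998
pct = 19.12246313 %, rounded to 4 dp:

19.1225 %


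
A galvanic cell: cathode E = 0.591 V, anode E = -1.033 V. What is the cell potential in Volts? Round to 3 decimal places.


Standard cell potential: E_cell = E_cathode - E_anode.
E_cell = 0.591 - (-1.033)
E_cell = 1.624 V, rounded to 3 dp:

1.624 V


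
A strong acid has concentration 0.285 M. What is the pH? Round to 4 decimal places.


A strong acid dissociates completely, so [H+] equals the given concentration.
pH = -log10([H+]) = -log10(0.285)
pH = 0.54515514, rounded to 4 dp:

0.5452


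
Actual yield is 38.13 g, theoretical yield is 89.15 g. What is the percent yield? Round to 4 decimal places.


% yield = 100 * actual / theoretical
% yield = 100 * 38.13 / 89.15
% yield = 42.77061133 %, rounded to 4 dp:

42.7706 %


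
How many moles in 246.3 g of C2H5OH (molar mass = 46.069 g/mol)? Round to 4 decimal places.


n = mass / M
n = 246.3 / 46.069
n = 5.34632833 mol, rounded to 4 dp:

5.3463 mol


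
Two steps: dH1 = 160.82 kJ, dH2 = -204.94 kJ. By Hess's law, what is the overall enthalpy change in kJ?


Hess's law: enthalpy is a state function, so add the step enthalpies.
dH_total = dH1 + dH2 = 160.82 + (-204.94)
dH_total = -44.12 kJ:

-44.12 kJ


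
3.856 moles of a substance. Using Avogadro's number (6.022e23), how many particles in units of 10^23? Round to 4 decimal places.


N = n * NA, then divide by 1e23 for the requested units.
N / 1e23 = n * 6.022
N / 1e23 = 3.856 * 6.022
N / 1e23 = 23.220832, rounded to 4 dp:

23.2208


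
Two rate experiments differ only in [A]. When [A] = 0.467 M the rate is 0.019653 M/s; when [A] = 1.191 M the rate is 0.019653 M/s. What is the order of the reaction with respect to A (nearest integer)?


Rate is proportional to [A]^n, so rate2/rate1 = ([A]2/[A]1)^n. Take logs to solve for n.
rate2/rate1 = 0.019653 / 0.019653 = 1.0
[A]2/[A]1 = 1.191 / 0.467 = 2.5503
n = ln(1.0) / ln(2.5503) = 0.0
Nearest integer order:

0


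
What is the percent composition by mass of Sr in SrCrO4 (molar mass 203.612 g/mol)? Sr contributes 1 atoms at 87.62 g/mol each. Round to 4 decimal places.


pct = 100 * (n_elem * M_elem) / M_total
mass_contribution = 1 * 87.62 = 87.62 g/mol
pct = 100 * 87.62 / 203.612
pct = 43.03282714 %, rounded to 4 dp:

43.0328 %


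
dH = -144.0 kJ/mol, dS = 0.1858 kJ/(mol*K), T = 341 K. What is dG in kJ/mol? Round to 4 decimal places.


Gibbs: dG = dH - T*dS (consistent units, dS already in kJ/(mol*K)).
T*dS = 341 * 0.1858 = 63.3578
dG = -144.0 - (63.3578)
dG = -207.3578 kJ/mol, rounded to 4 dp:

-207.3578 kJ/mol


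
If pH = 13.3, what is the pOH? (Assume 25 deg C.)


At 25 deg C, pH + pOH = 14.
pOH = 14 - pH = 14 - 13.3
pOH = 0.7:

0.70


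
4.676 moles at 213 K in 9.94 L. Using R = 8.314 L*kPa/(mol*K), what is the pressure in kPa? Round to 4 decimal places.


PV = nRT, solve for P = nRT / V.
nRT = 4.676 * 8.314 * 213 = 8280.6442
P = 8280.6442 / 9.94
P = 833.06279678 kPa, rounded to 4 dp:

833.0628 kPa


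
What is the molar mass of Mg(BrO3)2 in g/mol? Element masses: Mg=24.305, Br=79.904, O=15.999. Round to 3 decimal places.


M = sum(count * atomic_mass) over atoms.
M = 1*24.305 + 2*79.904 + 6*15.999
M = 24.305 + 159.808 + 95.994
M = 280.107 g/mol, rounded to 3 dp:

280.107 g/mol


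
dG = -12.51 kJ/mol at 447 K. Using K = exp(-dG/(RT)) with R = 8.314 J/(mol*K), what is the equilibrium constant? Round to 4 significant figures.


dG is in kJ/mol; multiply by 1000 to match R in J/(mol*K).
RT = 8.314 * 447 = 3716.358 J/mol
exponent = -dG*1000 / (RT) = -(-12.51*1000) / 3716.358 = 3.36619884
K = exp(3.36619884)
K = 28.968205, rounded to 4 significant figures:

28.97


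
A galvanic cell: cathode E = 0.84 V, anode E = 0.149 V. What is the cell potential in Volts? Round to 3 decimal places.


Standard cell potential: E_cell = E_cathode - E_anode.
E_cell = 0.84 - (0.149)
E_cell = 0.691 V, rounded to 3 dp:

0.691 V


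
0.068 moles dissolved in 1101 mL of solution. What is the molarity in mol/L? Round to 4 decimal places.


Convert volume to liters: V_L = V_mL / 1000.
V_L = 1101 / 1000 = 1.101 L
M = n / V_L = 0.068 / 1.101
M = 0.06176203 mol/L, rounded to 4 dp:

0.0618 mol/L


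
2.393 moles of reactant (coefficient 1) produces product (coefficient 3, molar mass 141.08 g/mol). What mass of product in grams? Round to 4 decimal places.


Use the coefficient ratio to convert reactant moles to product moles, then multiply by the product's molar mass.
moles_P = moles_R * (coeff_P / coeff_R) = 2.393 * (3/1) = 7.179
mass_P = moles_P * M_P = 7.179 * 141.08
mass_P = 1012.81332 g, rounded to 4 dp:

1012.8133 g


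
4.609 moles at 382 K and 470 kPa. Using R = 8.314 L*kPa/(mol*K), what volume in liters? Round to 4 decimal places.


PV = nRT, solve for V = nRT / P.
nRT = 4.609 * 8.314 * 382 = 14637.9443
V = 14637.9443 / 470
V = 31.14456234 L, rounded to 4 dp:

31.1446 L


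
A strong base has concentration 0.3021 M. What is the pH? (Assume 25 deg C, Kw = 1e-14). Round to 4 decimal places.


A strong base dissociates completely, so [OH-] equals the given concentration.
pOH = -log10([OH-]) = -log10(0.3021) = 0.519849
pH = 14 - pOH = 14 - 0.519849
pH = 13.480151, rounded to 4 dp:

13.4802


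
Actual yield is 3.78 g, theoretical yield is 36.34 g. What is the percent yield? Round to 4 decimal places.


% yield = 100 * actual / theoretical
% yield = 100 * 3.78 / 36.34
% yield = 10.40176114 %, rounded to 4 dp:

10.4018 %


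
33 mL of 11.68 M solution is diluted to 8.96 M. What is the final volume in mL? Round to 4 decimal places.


Dilution: M1*V1 = M2*V2, solve for V2.
V2 = M1*V1 / M2
V2 = 11.68 * 33 / 8.96
V2 = 385.44 / 8.96
V2 = 43.01785714 mL, rounded to 4 dp:

43.0179 mL


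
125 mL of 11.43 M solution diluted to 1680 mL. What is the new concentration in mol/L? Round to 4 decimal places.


Dilution: M1*V1 = M2*V2, solve for M2.
M2 = M1*V1 / V2
M2 = 11.43 * 125 / 1680
M2 = 1428.75 / 1680
M2 = 0.85044643 mol/L, rounded to 4 dp:

0.8504 mol/L


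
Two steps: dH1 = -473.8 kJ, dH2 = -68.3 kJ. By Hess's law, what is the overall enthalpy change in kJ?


Hess's law: enthalpy is a state function, so add the step enthalpies.
dH_total = dH1 + dH2 = -473.8 + (-68.3)
dH_total = -542.1 kJ:

-542.10 kJ


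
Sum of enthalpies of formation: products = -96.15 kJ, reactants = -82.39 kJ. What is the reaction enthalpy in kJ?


dH_rxn = sum(dH_f products) - sum(dH_f reactants)
dH_rxn = -96.15 - (-82.39)
dH_rxn = -13.76 kJ:

-13.76 kJ


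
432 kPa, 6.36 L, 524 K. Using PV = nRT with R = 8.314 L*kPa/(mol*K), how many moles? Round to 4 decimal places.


PV = nRT, solve for n = PV / (RT).
PV = 432 * 6.36 = 2747.52
RT = 8.314 * 524 = 4356.536
n = 2747.52 / 4356.536
n = 0.6306662 mol, rounded to 4 dp:

0.6307 mol


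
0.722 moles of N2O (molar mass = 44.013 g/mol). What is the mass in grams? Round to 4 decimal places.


mass = n * M
mass = 0.722 * 44.013
mass = 31.777386 g, rounded to 4 dp:

31.7774 g


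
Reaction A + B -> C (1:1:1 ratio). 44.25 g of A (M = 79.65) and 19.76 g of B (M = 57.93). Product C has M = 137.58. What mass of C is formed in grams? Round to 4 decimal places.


Find moles of each reactant; the smaller value is the limiting reagent in a 1:1:1 reaction, so moles_C equals moles of the limiter.
n_A = mass_A / M_A = 44.25 / 79.65 = 0.555556 mol
n_B = mass_B / M_B = 19.76 / 57.93 = 0.341101 mol
Limiting reagent: B (smaller), n_limiting = 0.341101 mol
mass_C = n_limiting * M_C = 0.341101 * 137.58
mass_C = 46.92867558 g, rounded to 4 dp:

46.9287 g


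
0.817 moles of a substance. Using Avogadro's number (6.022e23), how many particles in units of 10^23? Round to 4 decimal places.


N = n * NA, then divide by 1e23 for the requested units.
N / 1e23 = n * 6.022
N / 1e23 = 0.817 * 6.022
N / 1e23 = 4.919974, rounded to 4 dp:

4.9200


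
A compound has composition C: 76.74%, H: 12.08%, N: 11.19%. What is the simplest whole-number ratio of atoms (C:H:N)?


Assume 100 g of compound, divide each mass% by atomic mass to get moles, then normalize by the smallest to get a raw atom ratio.
Moles per 100 g: C: 76.74/12.011 = 6.3891, H: 12.08/1.008 = 11.9841, N: 11.19/14.007 = 0.7989
Raw ratio (divide by min = 0.7989): C: 7.998, H: 15.001, N: 1.0
Multiply by 1 to clear fractions: C: 7.998 ~= 8, H: 15.001 ~= 15, N: 1.0 ~= 1
Reduce by GCD to get the simplest whole-number ratio:

8:15:1


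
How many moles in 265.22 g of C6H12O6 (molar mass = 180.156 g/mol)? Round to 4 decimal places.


n = mass / M
n = 265.22 / 180.156
n = 1.47216857 mol, rounded to 4 dp:

1.4722 mol


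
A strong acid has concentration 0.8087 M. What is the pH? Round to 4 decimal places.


A strong acid dissociates completely, so [H+] equals the given concentration.
pH = -log10([H+]) = -log10(0.8087)
pH = 0.09221256, rounded to 4 dp:

0.0922


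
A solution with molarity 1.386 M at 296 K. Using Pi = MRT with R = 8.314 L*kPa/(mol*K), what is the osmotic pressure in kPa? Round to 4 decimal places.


Osmotic pressure (van't Hoff): Pi = M*R*T.
RT = 8.314 * 296 = 2460.944
Pi = 1.386 * 2460.944
Pi = 3410.868384 kPa, rounded to 4 dp:

3410.8684 kPa


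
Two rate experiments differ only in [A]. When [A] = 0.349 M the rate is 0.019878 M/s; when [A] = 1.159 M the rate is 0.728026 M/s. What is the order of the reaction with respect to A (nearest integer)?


Rate is proportional to [A]^n, so rate2/rate1 = ([A]2/[A]1)^n. Take logs to solve for n.
rate2/rate1 = 0.728026 / 0.019878 = 36.6247
[A]2/[A]1 = 1.159 / 0.349 = 3.3209
n = ln(36.6247) / ln(3.3209) = 3.0
Nearest integer order:

3


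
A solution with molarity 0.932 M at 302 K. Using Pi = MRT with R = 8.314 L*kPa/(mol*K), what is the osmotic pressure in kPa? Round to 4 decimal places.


Osmotic pressure (van't Hoff): Pi = M*R*T.
RT = 8.314 * 302 = 2510.828
Pi = 0.932 * 2510.828
Pi = 2340.091696 kPa, rounded to 4 dp:

2340.0917 kPa


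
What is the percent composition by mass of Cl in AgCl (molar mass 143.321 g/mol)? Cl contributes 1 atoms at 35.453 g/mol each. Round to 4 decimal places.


pct = 100 * (n_elem * M_elem) / M_total
mass_contribution = 1 * 35.453 = 35.453 g/mol
pct = 100 * 35.453 / 143.321
pct = 24.73677968 %, rounded to 4 dp:

24.7368 %


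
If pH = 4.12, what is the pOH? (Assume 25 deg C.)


At 25 deg C, pH + pOH = 14.
pOH = 14 - pH = 14 - 4.12
pOH = 9.88:

9.88


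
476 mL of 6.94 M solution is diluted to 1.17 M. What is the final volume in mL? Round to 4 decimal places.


Dilution: M1*V1 = M2*V2, solve for V2.
V2 = M1*V1 / M2
V2 = 6.94 * 476 / 1.17
V2 = 3303.44 / 1.17
V2 = 2823.45299145 mL, rounded to 4 dp:

2823.4530 mL


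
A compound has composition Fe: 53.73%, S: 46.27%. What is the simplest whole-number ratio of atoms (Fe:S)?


Assume 100 g of compound, divide each mass% by atomic mass to get moles, then normalize by the smallest to get a raw atom ratio.
Moles per 100 g: Fe: 53.73/55.845 = 0.9621, S: 46.27/32.065 = 1.443
Raw ratio (divide by min = 0.9621): Fe: 1.0, S: 1.5
Multiply by 2 to clear fractions: Fe: 2.0 ~= 2, S: 3.0 ~= 3
Reduce by GCD to get the simplest whole-number ratio:

2:3


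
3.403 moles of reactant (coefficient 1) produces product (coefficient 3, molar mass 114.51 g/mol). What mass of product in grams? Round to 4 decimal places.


Use the coefficient ratio to convert reactant moles to product moles, then multiply by the product's molar mass.
moles_P = moles_R * (coeff_P / coeff_R) = 3.403 * (3/1) = 10.209
mass_P = moles_P * M_P = 10.209 * 114.51
mass_P = 1169.03259 g, rounded to 4 dp:

1169.0326 g


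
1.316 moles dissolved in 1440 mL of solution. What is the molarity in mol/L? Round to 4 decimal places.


Convert volume to liters: V_L = V_mL / 1000.
V_L = 1440 / 1000 = 1.44 L
M = n / V_L = 1.316 / 1.44
M = 0.91388889 mol/L, rounded to 4 dp:

0.9139 mol/L


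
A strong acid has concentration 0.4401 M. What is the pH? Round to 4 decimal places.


A strong acid dissociates completely, so [H+] equals the given concentration.
pH = -log10([H+]) = -log10(0.4401)
pH = 0.35644863, rounded to 4 dp:

0.3564


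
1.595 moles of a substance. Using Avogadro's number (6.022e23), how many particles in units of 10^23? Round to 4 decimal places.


N = n * NA, then divide by 1e23 for the requested units.
N / 1e23 = n * 6.022
N / 1e23 = 1.595 * 6.022
N / 1e23 = 9.60509, rounded to 4 dp:

9.6051


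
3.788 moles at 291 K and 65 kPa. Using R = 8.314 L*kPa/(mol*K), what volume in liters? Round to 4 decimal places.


PV = nRT, solve for V = nRT / P.
nRT = 3.788 * 8.314 * 291 = 9164.5887
V = 9164.5887 / 65
V = 140.99367231 L, rounded to 4 dp:

140.9937 L


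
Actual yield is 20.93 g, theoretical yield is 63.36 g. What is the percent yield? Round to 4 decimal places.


% yield = 100 * actual / theoretical
% yield = 100 * 20.93 / 63.36
% yield = 33.0334596 %, rounded to 4 dp:

33.0335 %


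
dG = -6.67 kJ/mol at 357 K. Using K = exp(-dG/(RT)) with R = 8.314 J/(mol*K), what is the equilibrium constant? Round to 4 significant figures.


dG is in kJ/mol; multiply by 1000 to match R in J/(mol*K).
RT = 8.314 * 357 = 2968.098 J/mol
exponent = -dG*1000 / (RT) = -(-6.67*1000) / 2968.098 = 2.24723038
K = exp(2.24723038)
K = 9.4614948, rounded to 4 significant figures:

9.461


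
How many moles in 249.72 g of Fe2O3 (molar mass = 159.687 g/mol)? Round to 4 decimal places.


n = mass / M
n = 249.72 / 159.687
n = 1.5638092 mol, rounded to 4 dp:

1.5638 mol


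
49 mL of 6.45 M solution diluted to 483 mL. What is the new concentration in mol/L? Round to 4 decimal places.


Dilution: M1*V1 = M2*V2, solve for M2.
M2 = M1*V1 / V2
M2 = 6.45 * 49 / 483
M2 = 316.05 / 483
M2 = 0.65434783 mol/L, rounded to 4 dp:

0.6543 mol/L


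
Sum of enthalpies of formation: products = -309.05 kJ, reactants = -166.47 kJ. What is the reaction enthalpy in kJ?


dH_rxn = sum(dH_f products) - sum(dH_f reactants)
dH_rxn = -309.05 - (-166.47)
dH_rxn = -142.58 kJ:

-142.58 kJ


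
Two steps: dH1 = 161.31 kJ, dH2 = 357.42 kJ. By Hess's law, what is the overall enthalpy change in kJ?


Hess's law: enthalpy is a state function, so add the step enthalpies.
dH_total = dH1 + dH2 = 161.31 + (357.42)
dH_total = 518.73 kJ:

518.73 kJ


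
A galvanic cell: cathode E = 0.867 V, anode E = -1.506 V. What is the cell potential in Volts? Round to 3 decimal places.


Standard cell potential: E_cell = E_cathode - E_anode.
E_cell = 0.867 - (-1.506)
E_cell = 2.373 V, rounded to 3 dp:

2.373 V


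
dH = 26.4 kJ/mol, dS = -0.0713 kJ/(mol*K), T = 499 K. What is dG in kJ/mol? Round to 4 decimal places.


Gibbs: dG = dH - T*dS (consistent units, dS already in kJ/(mol*K)).
T*dS = 499 * -0.0713 = -35.5787
dG = 26.4 - (-35.5787)
dG = 61.9787 kJ/mol, rounded to 4 dp:

61.9787 kJ/mol


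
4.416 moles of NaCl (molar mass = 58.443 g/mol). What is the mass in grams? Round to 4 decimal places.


mass = n * M
mass = 4.416 * 58.443
mass = 258.084288 g, rounded to 4 dp:

258.0843 g


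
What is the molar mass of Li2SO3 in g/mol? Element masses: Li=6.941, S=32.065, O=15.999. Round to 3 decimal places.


M = sum(count * atomic_mass) over atoms.
M = 2*6.941 + 1*32.065 + 3*15.999
M = 13.882 + 32.065 + 47.997
M = 93.944 g/mol, rounded to 3 dp:

93.944 g/mol


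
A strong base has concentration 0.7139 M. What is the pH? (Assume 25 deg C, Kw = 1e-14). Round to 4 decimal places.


A strong base dissociates completely, so [OH-] equals the given concentration.
pOH = -log10([OH-]) = -log10(0.7139) = 0.146363
pH = 14 - pOH = 14 - 0.146363
pH = 13.853637, rounded to 4 dp:

13.8536


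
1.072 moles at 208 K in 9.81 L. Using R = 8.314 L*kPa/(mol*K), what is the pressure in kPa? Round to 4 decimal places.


PV = nRT, solve for P = nRT / V.
nRT = 1.072 * 8.314 * 208 = 1853.8225
P = 1853.8225 / 9.81
P = 188.97273191 kPa, rounded to 4 dp:

188.9727 kPa


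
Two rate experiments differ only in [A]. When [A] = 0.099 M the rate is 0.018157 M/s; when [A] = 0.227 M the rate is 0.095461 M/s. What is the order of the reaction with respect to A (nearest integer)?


Rate is proportional to [A]^n, so rate2/rate1 = ([A]2/[A]1)^n. Take logs to solve for n.
rate2/rate1 = 0.095461 / 0.018157 = 5.2575
[A]2/[A]1 = 0.227 / 0.099 = 2.2929
n = ln(5.2575) / ln(2.2929) = 2.0
Nearest integer order:

2


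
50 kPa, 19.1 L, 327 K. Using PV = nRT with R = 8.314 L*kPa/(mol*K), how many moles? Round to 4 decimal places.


PV = nRT, solve for n = PV / (RT).
PV = 50 * 19.1 = 955.0
RT = 8.314 * 327 = 2718.678
n = 955.0 / 2718.678
n = 0.35127367 mol, rounded to 4 dp:

0.3513 mol


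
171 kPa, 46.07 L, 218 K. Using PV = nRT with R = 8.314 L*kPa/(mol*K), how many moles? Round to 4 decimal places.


PV = nRT, solve for n = PV / (RT).
PV = 171 * 46.07 = 7877.97
RT = 8.314 * 218 = 1812.452
n = 7877.97 / 1812.452
n = 4.34658132 mol, rounded to 4 dp:

4.3466 mol


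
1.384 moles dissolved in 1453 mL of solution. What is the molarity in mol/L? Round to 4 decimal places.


Convert volume to liters: V_L = V_mL / 1000.
V_L = 1453 / 1000 = 1.453 L
M = n / V_L = 1.384 / 1.453
M = 0.95251204 mol/L, rounded to 4 dp:

0.9525 mol/L


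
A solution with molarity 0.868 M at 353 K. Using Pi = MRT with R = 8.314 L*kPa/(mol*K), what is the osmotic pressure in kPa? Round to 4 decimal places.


Osmotic pressure (van't Hoff): Pi = M*R*T.
RT = 8.314 * 353 = 2934.842
Pi = 0.868 * 2934.842
Pi = 2547.442856 kPa, rounded to 4 dp:

2547.4429 kPa


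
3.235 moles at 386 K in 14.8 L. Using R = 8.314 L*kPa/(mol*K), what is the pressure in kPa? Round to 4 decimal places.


PV = nRT, solve for P = nRT / V.
nRT = 3.235 * 8.314 * 386 = 10381.7749
P = 10381.7749 / 14.8
P = 701.47127703 kPa, rounded to 4 dp:

701.4713 kPa


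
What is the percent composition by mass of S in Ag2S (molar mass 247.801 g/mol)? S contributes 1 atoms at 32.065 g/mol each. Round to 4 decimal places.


pct = 100 * (n_elem * M_elem) / M_total
mass_contribution = 1 * 32.065 = 32.065 g/mol
pct = 100 * 32.065 / 247.801
pct = 12.93981864 %, rounded to 4 dp:

12.9398 %


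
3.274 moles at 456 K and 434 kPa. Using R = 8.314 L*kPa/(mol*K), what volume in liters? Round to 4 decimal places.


PV = nRT, solve for V = nRT / P.
nRT = 3.274 * 8.314 * 456 = 12412.3364
V = 12412.3364 / 434
V = 28.59985346 L, rounded to 4 dp:

28.5999 L


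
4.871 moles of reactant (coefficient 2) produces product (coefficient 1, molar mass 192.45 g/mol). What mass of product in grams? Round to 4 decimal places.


Use the coefficient ratio to convert reactant moles to product moles, then multiply by the product's molar mass.
moles_P = moles_R * (coeff_P / coeff_R) = 4.871 * (1/2) = 2.4355
mass_P = moles_P * M_P = 2.4355 * 192.45
mass_P = 468.711975 g, rounded to 4 dp:

468.7120 g


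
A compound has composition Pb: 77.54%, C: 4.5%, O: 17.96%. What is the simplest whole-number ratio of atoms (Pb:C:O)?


Assume 100 g of compound, divide each mass% by atomic mass to get moles, then normalize by the smallest to get a raw atom ratio.
Moles per 100 g: Pb: 77.54/207.2 = 0.3742, C: 4.5/12.011 = 0.3747, O: 17.96/15.999 = 1.1226
Raw ratio (divide by min = 0.3742): Pb: 1.0, C: 1.001, O: 3.0
Multiply by 1 to clear fractions: Pb: 1.0 ~= 1, C: 1.001 ~= 1, O: 3.0 ~= 3
Reduce by GCD to get the simplest whole-number ratio:

1:1:3


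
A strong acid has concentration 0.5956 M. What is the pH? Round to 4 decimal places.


A strong acid dissociates completely, so [H+] equals the given concentration.
pH = -log10([H+]) = -log10(0.5956)
pH = 0.22504531, rounded to 4 dp:

0.2250


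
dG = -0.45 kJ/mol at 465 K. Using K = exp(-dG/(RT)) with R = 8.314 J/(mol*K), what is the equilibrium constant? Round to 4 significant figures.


dG is in kJ/mol; multiply by 1000 to match R in J/(mol*K).
RT = 8.314 * 465 = 3866.01 J/mol
exponent = -dG*1000 / (RT) = -(-0.45*1000) / 3866.01 = 0.11639908
K = exp(0.11639908)
K = 1.1234441, rounded to 4 significant figures:

1.123


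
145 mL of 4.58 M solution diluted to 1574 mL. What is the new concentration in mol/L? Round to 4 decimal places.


Dilution: M1*V1 = M2*V2, solve for M2.
M2 = M1*V1 / V2
M2 = 4.58 * 145 / 1574
M2 = 664.1 / 1574
M2 = 0.42191868 mol/L, rounded to 4 dp:

0.4219 mol/L


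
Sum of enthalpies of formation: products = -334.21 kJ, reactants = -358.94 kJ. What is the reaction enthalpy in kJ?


dH_rxn = sum(dH_f products) - sum(dH_f reactants)
dH_rxn = -334.21 - (-358.94)
dH_rxn = 24.73 kJ:

24.73 kJ


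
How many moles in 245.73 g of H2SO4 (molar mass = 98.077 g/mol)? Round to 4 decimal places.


n = mass / M
n = 245.73 / 98.077
n = 2.50548039 mol, rounded to 4 dp:

2.5055 mol


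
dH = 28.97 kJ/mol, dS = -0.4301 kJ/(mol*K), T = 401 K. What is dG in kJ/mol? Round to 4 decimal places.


Gibbs: dG = dH - T*dS (consistent units, dS already in kJ/(mol*K)).
T*dS = 401 * -0.4301 = -172.4701
dG = 28.97 - (-172.4701)
dG = 201.4401 kJ/mol, rounded to 4 dp:

201.4401 kJ/mol


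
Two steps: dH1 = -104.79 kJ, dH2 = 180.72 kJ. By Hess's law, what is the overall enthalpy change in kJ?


Hess's law: enthalpy is a state function, so add the step enthalpies.
dH_total = dH1 + dH2 = -104.79 + (180.72)
dH_total = 75.93 kJ:

75.93 kJ


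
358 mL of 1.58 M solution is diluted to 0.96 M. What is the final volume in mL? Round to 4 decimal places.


Dilution: M1*V1 = M2*V2, solve for V2.
V2 = M1*V1 / M2
V2 = 1.58 * 358 / 0.96
V2 = 565.64 / 0.96
V2 = 589.20833333 mL, rounded to 4 dp:

589.2083 mL


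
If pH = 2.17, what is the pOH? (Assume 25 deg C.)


At 25 deg C, pH + pOH = 14.
pOH = 14 - pH = 14 - 2.17
pOH = 11.83:

11.83


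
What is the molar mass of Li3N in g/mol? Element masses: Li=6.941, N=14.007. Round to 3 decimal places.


M = sum(count * atomic_mass) over atoms.
M = 3*6.941 + 1*14.007
M = 20.823 + 14.007
M = 34.83 g/mol, rounded to 3 dp:

34.830 g/mol


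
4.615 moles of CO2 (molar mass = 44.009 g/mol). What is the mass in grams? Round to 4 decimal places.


mass = n * M
mass = 4.615 * 44.009
mass = 203.101535 g, rounded to 4 dp:

203.1015 g


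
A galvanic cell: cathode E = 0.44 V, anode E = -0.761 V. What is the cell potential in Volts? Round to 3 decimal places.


Standard cell potential: E_cell = E_cathode - E_anode.
E_cell = 0.44 - (-0.761)
E_cell = 1.201 V, rounded to 3 dp:

1.201 V


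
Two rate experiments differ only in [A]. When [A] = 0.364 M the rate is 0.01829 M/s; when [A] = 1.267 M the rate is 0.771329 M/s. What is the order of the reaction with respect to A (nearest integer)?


Rate is proportional to [A]^n, so rate2/rate1 = ([A]2/[A]1)^n. Take logs to solve for n.
rate2/rate1 = 0.771329 / 0.01829 = 42.1722
[A]2/[A]1 = 1.267 / 0.364 = 3.4808
n = ln(42.1722) / ln(3.4808) = 3.0
Nearest integer order:

3


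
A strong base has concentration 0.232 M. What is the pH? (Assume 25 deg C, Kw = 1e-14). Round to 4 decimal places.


A strong base dissociates completely, so [OH-] equals the given concentration.
pOH = -log10([OH-]) = -log10(0.232) = 0.634512
pH = 14 - pOH = 14 - 0.634512
pH = 13.365488, rounded to 4 dp:

13.3655


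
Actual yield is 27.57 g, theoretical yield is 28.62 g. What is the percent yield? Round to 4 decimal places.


% yield = 100 * actual / theoretical
% yield = 100 * 27.57 / 28.62
% yield = 96.3312369 %, rounded to 4 dp:

96.3312 %


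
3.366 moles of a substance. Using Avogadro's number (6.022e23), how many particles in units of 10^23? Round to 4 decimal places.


N = n * NA, then divide by 1e23 for the requested units.
N / 1e23 = n * 6.022
N / 1e23 = 3.366 * 6.022
N / 1e23 = 20.270052, rounded to 4 dp:

20.2701


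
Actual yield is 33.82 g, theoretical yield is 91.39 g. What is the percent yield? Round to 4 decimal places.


% yield = 100 * actual / theoretical
% yield = 100 * 33.82 / 91.39
% yield = 37.00623701 %, rounded to 4 dp:

37.0062 %


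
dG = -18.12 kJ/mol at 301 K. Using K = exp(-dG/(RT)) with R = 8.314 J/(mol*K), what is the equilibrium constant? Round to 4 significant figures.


dG is in kJ/mol; multiply by 1000 to match R in J/(mol*K).
RT = 8.314 * 301 = 2502.514 J/mol
exponent = -dG*1000 / (RT) = -(-18.12*1000) / 2502.514 = 7.24071873
K = exp(7.24071873)
K = 1395.0963, rounded to 4 significant figures:

1395


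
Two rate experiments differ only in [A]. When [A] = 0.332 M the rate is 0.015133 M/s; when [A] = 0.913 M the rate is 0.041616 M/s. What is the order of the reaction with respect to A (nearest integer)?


Rate is proportional to [A]^n, so rate2/rate1 = ([A]2/[A]1)^n. Take logs to solve for n.
rate2/rate1 = 0.041616 / 0.015133 = 2.75
[A]2/[A]1 = 0.913 / 0.332 = 2.75
n = ln(2.75) / ln(2.75) = 1.0
Nearest integer order:

1


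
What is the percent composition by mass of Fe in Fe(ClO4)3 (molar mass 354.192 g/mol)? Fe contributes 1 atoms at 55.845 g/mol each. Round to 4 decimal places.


pct = 100 * (n_elem * M_elem) / M_total
mass_contribution = 1 * 55.845 = 55.845 g/mol
pct = 100 * 55.845 / 354.192
pct = 15.7668722 %, rounded to 4 dp:

15.7669 %


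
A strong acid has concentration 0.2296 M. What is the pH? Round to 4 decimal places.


A strong acid dissociates completely, so [H+] equals the given concentration.
pH = -log10([H+]) = -log10(0.2296)
pH = 0.63902812, rounded to 4 dp:

0.6390


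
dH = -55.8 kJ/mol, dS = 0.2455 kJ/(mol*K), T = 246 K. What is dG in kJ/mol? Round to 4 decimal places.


Gibbs: dG = dH - T*dS (consistent units, dS already in kJ/(mol*K)).
T*dS = 246 * 0.2455 = 60.393
dG = -55.8 - (60.393)
dG = -116.193 kJ/mol, rounded to 4 dp:

-116.1930 kJ/mol


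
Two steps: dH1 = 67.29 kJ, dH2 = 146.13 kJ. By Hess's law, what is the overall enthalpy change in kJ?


Hess's law: enthalpy is a state function, so add the step enthalpies.
dH_total = dH1 + dH2 = 67.29 + (146.13)
dH_total = 213.42 kJ:

213.42 kJ


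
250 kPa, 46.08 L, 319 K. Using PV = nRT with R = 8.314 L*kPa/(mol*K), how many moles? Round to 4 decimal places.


PV = nRT, solve for n = PV / (RT).
PV = 250 * 46.08 = 11520.0
RT = 8.314 * 319 = 2652.166
n = 11520.0 / 2652.166
n = 4.34361952 mol, rounded to 4 dp:

4.3436 mol


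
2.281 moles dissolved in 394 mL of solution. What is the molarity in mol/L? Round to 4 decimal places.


Convert volume to liters: V_L = V_mL / 1000.
V_L = 394 / 1000 = 0.394 L
M = n / V_L = 2.281 / 0.394
M = 5.7893401 mol/L, rounded to 4 dp:

5.7893 mol/L


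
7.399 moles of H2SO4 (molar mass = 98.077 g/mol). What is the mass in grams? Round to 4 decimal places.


mass = n * M
mass = 7.399 * 98.077
mass = 725.671723 g, rounded to 4 dp:

725.6717 g


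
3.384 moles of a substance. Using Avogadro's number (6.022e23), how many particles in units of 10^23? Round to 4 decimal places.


N = n * NA, then divide by 1e23 for the requested units.
N / 1e23 = n * 6.022
N / 1e23 = 3.384 * 6.022
N / 1e23 = 20.378448, rounded to 4 dp:

20.3784


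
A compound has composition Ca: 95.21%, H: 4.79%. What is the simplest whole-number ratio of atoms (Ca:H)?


Assume 100 g of compound, divide each mass% by atomic mass to get moles, then normalize by the smallest to get a raw atom ratio.
Moles per 100 g: Ca: 95.21/40.078 = 2.3756, H: 4.79/1.008 = 4.752
Raw ratio (divide by min = 2.3756): Ca: 1.0, H: 2.0
Multiply by 1 to clear fractions: Ca: 1.0 ~= 1, H: 2.0 ~= 2
Reduce by GCD to get the simplest whole-number ratio:

1:2


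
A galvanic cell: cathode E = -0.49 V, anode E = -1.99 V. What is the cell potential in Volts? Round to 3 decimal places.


Standard cell potential: E_cell = E_cathode - E_anode.
E_cell = -0.49 - (-1.99)
E_cell = 1.5 V, rounded to 3 dp:

1.500 V


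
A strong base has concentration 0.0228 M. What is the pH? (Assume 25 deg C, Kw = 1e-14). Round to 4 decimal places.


A strong base dissociates completely, so [OH-] equals the given concentration.
pOH = -log10([OH-]) = -log10(0.0228) = 1.642065
pH = 14 - pOH = 14 - 1.642065
pH = 12.357935, rounded to 4 dp:

12.3579


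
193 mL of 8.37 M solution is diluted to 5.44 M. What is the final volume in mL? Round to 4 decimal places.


Dilution: M1*V1 = M2*V2, solve for V2.
V2 = M1*V1 / M2
V2 = 8.37 * 193 / 5.44
V2 = 1615.41 / 5.44
V2 = 296.95036765 mL, rounded to 4 dp:

296.9504 mL


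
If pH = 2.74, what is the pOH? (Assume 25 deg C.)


At 25 deg C, pH + pOH = 14.
pOH = 14 - pH = 14 - 2.74
pOH = 11.26:

11.26


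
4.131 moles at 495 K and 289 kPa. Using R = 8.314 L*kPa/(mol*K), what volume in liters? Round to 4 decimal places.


PV = nRT, solve for V = nRT / P.
nRT = 4.131 * 8.314 * 495 = 17000.8413
V = 17000.8413 / 289
V = 58.82644048 L, rounded to 4 dp:

58.8264 L


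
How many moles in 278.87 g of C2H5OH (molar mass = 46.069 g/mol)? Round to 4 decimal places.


n = mass / M
n = 278.87 / 46.069
n = 6.05331134 mol, rounded to 4 dp:

6.0533 mol


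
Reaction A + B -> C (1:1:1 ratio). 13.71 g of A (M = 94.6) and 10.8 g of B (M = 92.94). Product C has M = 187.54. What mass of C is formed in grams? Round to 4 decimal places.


Find moles of each reactant; the smaller value is the limiting reagent in a 1:1:1 reaction, so moles_C equals moles of the limiter.
n_A = mass_A / M_A = 13.71 / 94.6 = 0.144926 mol
n_B = mass_B / M_B = 10.8 / 92.94 = 0.116204 mol
Limiting reagent: B (smaller), n_limiting = 0.116204 mol
mass_C = n_limiting * M_C = 0.116204 * 187.54
mass_C = 21.79289816 g, rounded to 4 dp:

21.7929 g


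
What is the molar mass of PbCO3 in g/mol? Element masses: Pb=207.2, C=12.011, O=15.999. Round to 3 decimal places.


M = sum(count * atomic_mass) over atoms.
M = 1*207.2 + 1*12.011 + 3*15.999
M = 207.2 + 12.011 + 47.997
M = 267.208 g/mol, rounded to 3 dp:

267.208 g/mol


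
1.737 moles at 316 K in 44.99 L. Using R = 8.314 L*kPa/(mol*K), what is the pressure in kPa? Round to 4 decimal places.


PV = nRT, solve for P = nRT / V.
nRT = 1.737 * 8.314 * 316 = 4563.4881
P = 4563.4881 / 44.99
P = 101.43338742 kPa, rounded to 4 dp:

101.4334 kPa


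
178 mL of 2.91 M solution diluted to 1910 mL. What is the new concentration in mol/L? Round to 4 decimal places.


Dilution: M1*V1 = M2*V2, solve for M2.
M2 = M1*V1 / V2
M2 = 2.91 * 178 / 1910
M2 = 517.98 / 1910
M2 = 0.27119372 mol/L, rounded to 4 dp:

0.2712 mol/L


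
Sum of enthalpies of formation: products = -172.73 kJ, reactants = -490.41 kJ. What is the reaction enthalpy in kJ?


dH_rxn = sum(dH_f products) - sum(dH_f reactants)
dH_rxn = -172.73 - (-490.41)
dH_rxn = 317.68 kJ:

317.68 kJ


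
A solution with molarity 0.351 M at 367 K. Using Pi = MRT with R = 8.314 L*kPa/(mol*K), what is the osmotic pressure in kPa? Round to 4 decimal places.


Osmotic pressure (van't Hoff): Pi = M*R*T.
RT = 8.314 * 367 = 3051.238
Pi = 0.351 * 3051.238
Pi = 1070.984538 kPa, rounded to 4 dp:

1070.9845 kPa


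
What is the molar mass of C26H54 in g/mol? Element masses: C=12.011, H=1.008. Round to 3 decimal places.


M = sum(count * atomic_mass) over atoms.
M = 26*12.011 + 54*1.008
M = 312.286 + 54.432
M = 366.718 g/mol, rounded to 3 dp:

366.718 g/mol


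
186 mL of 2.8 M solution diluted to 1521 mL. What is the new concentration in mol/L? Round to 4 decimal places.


Dilution: M1*V1 = M2*V2, solve for M2.
M2 = M1*V1 / V2
M2 = 2.8 * 186 / 1521
M2 = 520.8 / 1521
M2 = 0.34240631 mol/L, rounded to 4 dp:

0.3424 mol/L


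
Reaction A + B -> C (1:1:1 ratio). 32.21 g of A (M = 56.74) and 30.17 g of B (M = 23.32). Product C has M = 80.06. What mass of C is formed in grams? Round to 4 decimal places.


Find moles of each reactant; the smaller value is the limiting reagent in a 1:1:1 reaction, so moles_C equals moles of the limiter.
n_A = mass_A / M_A = 32.21 / 56.74 = 0.567677 mol
n_B = mass_B / M_B = 30.17 / 23.32 = 1.293739 mol
Limiting reagent: A (smaller), n_limiting = 0.567677 mol
mass_C = n_limiting * M_C = 0.567677 * 80.06
mass_C = 45.44822062 g, rounded to 4 dp:

45.4482 g


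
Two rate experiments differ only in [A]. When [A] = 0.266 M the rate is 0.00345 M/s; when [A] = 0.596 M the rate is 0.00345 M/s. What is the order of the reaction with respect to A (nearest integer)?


Rate is proportional to [A]^n, so rate2/rate1 = ([A]2/[A]1)^n. Take logs to solve for n.
rate2/rate1 = 0.00345 / 0.00345 = 1.0
[A]2/[A]1 = 0.596 / 0.266 = 2.2406
n = ln(1.0) / ln(2.2406) = 0.0
Nearest integer order:

0


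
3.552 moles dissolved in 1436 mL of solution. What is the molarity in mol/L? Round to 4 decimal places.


Convert volume to liters: V_L = V_mL / 1000.
V_L = 1436 / 1000 = 1.436 L
M = n / V_L = 3.552 / 1.436
M = 2.4735376 mol/L, rounded to 4 dp:

2.4735 mol/L


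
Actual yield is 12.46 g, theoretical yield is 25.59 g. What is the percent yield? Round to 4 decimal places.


% yield = 100 * actual / theoretical
% yield = 100 * 12.46 / 25.59
% yield = 48.69089488 %, rounded to 4 dp:

48.6909 %


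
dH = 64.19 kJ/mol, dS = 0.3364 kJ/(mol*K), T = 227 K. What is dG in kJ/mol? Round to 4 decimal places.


Gibbs: dG = dH - T*dS (consistent units, dS already in kJ/(mol*K)).
T*dS = 227 * 0.3364 = 76.3628
dG = 64.19 - (76.3628)
dG = -12.1728 kJ/mol, rounded to 4 dp:

-12.1728 kJ/mol


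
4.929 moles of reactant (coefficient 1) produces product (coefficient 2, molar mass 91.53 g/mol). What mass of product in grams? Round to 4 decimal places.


Use the coefficient ratio to convert reactant moles to product moles, then multiply by the product's molar mass.
moles_P = moles_R * (coeff_P / coeff_R) = 4.929 * (2/1) = 9.858
mass_P = moles_P * M_P = 9.858 * 91.53
mass_P = 902.30274 g, rounded to 4 dp:

902.3027 g


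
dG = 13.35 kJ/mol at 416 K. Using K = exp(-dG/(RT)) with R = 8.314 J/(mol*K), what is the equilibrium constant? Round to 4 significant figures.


dG is in kJ/mol; multiply by 1000 to match R in J/(mol*K).
RT = 8.314 * 416 = 3458.624 J/mol
exponent = -dG*1000 / (RT) = -(13.35*1000) / 3458.624 = -3.85991654
K = exp(-3.85991654)
K = 0.021069758, rounded to 4 significant figures:

0.02107


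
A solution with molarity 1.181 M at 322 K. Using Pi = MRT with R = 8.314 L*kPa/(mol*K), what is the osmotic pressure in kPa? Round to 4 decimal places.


Osmotic pressure (van't Hoff): Pi = M*R*T.
RT = 8.314 * 322 = 2677.108
Pi = 1.181 * 2677.108
Pi = 3161.664548 kPa, rounded to 4 dp:

3161.6645 kPa


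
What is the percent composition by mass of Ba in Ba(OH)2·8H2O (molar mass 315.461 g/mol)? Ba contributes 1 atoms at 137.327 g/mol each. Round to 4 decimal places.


pct = 100 * (n_elem * M_elem) / M_total
mass_contribution = 1 * 137.327 = 137.327 g/mol
pct = 100 * 137.327 / 315.461
pct = 43.53216404 %, rounded to 4 dp:

43.5322 %


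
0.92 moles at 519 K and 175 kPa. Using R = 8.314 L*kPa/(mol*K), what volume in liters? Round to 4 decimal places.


PV = nRT, solve for V = nRT / P.
nRT = 0.92 * 8.314 * 519 = 3969.7687
V = 3969.7687 / 175
V = 22.68439257 L, rounded to 4 dp:

22.6844 L


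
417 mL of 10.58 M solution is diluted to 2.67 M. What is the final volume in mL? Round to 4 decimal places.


Dilution: M1*V1 = M2*V2, solve for V2.
V2 = M1*V1 / M2
V2 = 10.58 * 417 / 2.67
V2 = 4411.86 / 2.67
V2 = 1652.38202247 mL, rounded to 4 dp:

1652.3820 mL


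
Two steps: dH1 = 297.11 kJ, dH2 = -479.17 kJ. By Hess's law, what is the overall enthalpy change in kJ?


Hess's law: enthalpy is a state function, so add the step enthalpies.
dH_total = dH1 + dH2 = 297.11 + (-479.17)
dH_total = -182.06 kJ:

-182.06 kJ


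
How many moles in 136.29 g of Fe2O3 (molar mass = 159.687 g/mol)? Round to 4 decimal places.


n = mass / M
n = 136.29 / 159.687
n = 0.85348212 mol, rounded to 4 dp:

0.8535 mol


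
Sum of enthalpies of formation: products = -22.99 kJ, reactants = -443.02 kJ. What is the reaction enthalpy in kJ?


dH_rxn = sum(dH_f products) - sum(dH_f reactants)
dH_rxn = -22.99 - (-443.02)
dH_rxn = 420.03 kJ:

420.03 kJ


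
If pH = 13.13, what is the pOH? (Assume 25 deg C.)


At 25 deg C, pH + pOH = 14.
pOH = 14 - pH = 14 - 13.13
pOH = 0.87:

0.87


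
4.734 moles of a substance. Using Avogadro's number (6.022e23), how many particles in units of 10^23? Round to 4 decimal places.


N = n * NA, then divide by 1e23 for the requested units.
N / 1e23 = n * 6.022
N / 1e23 = 4.734 * 6.022
N / 1e23 = 28.508148, rounded to 4 dp:

28.5081


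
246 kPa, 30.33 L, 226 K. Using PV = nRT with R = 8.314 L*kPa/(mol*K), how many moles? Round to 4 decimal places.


PV = nRT, solve for n = PV / (RT).
PV = 246 * 30.33 = 7461.18
RT = 8.314 * 226 = 1878.964
n = 7461.18 / 1878.964
n = 3.97090099 mol, rounded to 4 dp:

3.9709 mol


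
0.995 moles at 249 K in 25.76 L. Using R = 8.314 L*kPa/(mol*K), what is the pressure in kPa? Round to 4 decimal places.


PV = nRT, solve for P = nRT / V.
nRT = 0.995 * 8.314 * 249 = 2059.8351
P = 2059.8351 / 25.76
P = 79.9625427 kPa, rounded to 4 dp:

79.9625 kPa
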